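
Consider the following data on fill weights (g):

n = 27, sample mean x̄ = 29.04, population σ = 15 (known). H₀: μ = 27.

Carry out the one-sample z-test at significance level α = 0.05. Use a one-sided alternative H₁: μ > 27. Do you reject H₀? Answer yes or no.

SE = σ/√n = 15/√27 = 2.8868
z = (x̄−μ₀)/SE = (29.04−27)/2.8868 = 0.7067
p-value (one-sided, H₁ greater) = 0.23988
At α=0.05: p ≥ α → fail to reject H₀

reject H₀: no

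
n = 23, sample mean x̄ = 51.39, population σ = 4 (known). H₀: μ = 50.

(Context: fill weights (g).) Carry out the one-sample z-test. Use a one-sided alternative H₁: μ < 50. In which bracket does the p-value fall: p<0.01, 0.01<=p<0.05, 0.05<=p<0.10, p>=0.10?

SE = σ/√n = 4/√23 = 0.8341
z = (x̄−μ₀)/SE = (51.39−50)/0.8341 = 1.6666
p-value (one-sided, H₁ less) = 0.95220
→ bracket: p>=0.10

p-value bracket: p>=0.10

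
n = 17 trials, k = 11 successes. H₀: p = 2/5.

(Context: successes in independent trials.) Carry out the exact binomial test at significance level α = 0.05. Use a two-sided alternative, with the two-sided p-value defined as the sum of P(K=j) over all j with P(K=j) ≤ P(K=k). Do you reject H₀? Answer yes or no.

Exact binomial: n=17, k=11, p₀=2/5=0.4000
P(X=j) = C(n,j)·p₀^j·(1−p₀)^(n−j); p = Σ P(X=j) over j with P(X=j) ≤ P(X=11)
p-value (two-sided) = 0.04713
At α=0.05: p < α → reject H₀

reject H₀: yes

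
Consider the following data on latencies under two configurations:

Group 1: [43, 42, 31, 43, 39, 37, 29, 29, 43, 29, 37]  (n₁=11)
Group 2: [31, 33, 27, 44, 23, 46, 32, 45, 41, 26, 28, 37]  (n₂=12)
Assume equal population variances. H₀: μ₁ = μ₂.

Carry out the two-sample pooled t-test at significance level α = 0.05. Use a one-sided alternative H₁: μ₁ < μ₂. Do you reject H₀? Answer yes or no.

x̄₁=36.545, s₁=6.023, n₁=11
x̄₂=34.417, s₂=8.005, n₂=12
s_p² = [10·6.023² + 11·8.005²]/21 = 50.8402
SE = √(s_p²·(1/11+1/12)) = 2.9763
t = (36.545−34.417)/2.9763 = 0.7152
df = 21
p-value (one-sided, H₁ less) = 0.75883
At α=0.05: p ≥ α → fail to reject H₀

reject H₀: no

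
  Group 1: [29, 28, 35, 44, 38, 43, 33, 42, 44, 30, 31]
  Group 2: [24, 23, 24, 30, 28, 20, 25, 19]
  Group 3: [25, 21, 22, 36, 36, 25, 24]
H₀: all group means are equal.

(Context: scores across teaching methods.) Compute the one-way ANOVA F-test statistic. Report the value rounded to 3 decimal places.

test statistic = 11.678

Group means [36.09, 24.12, 27.00], grand mean 29.962
SSB = Σnᵢ(x̄ᵢ−x̄)² = 747.177; SSW = ΣΣ(x−x̄ᵢ)² = 735.784
MSB = 747.177/2 = 373.5887; MSW = 735.784/23 = 31.9906
F = MSB/MSW = 11.6781
df = (2, 23)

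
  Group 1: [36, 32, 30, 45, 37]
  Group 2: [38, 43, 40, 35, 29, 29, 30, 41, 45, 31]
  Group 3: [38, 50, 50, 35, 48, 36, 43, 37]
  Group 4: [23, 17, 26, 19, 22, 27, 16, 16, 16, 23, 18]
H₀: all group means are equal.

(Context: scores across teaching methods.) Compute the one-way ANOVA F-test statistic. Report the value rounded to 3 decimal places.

test statistic = 27.761

Group means [36.00, 36.10, 42.12, 20.27], grand mean 32.382
SSB = Σnᵢ(x̄ᵢ−x̄)² = 2576.073; SSW = ΣΣ(x−x̄ᵢ)² = 927.957
MSB = 2576.073/3 = 858.6909; MSW = 927.957/30 = 30.9319
F = MSB/MSW = 27.7607
df = (3, 30)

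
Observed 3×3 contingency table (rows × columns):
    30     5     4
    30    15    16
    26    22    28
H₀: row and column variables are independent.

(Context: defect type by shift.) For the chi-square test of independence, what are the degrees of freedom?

degrees of freedom = 4

df = (r−1)(c−1) = (3−1)·(3−1) = 4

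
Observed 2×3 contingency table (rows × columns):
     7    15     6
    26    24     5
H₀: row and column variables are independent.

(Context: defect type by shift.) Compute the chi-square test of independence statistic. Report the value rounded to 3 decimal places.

Row totals [28, 55], col totals [33, 39, 11], n=83
χ² = (7−11.13)²/11.13 + (15−13.16)²/13.16 + (6−3.71)²/3.71 + (26−21.87)²/21.87 + (24−25.84)²/25.84 + (5−7.29)²/7.29 = 4.8358
df = 2

test statistic = 4.836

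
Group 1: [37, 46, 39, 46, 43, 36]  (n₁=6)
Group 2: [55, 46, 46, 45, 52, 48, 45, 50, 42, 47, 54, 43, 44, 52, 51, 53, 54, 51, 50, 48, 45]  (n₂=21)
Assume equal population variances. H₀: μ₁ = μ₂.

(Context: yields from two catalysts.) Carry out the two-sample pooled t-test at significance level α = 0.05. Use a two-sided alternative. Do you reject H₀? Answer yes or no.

x̄₁=41.167, s₁=4.446, n₁=6
x̄₂=48.619, s₂=3.930, n₂=21
s_p² = [5·4.446² + 20·3.930²]/25 = 16.3114
SE = √(s_p²·(1/6+1/21)) = 1.8696
t = (41.167−48.619)/1.8696 = -3.9861
df = 25
p-value (two-sided) = 0.00051
At α=0.05: p < α → reject H₀

reject H₀: yes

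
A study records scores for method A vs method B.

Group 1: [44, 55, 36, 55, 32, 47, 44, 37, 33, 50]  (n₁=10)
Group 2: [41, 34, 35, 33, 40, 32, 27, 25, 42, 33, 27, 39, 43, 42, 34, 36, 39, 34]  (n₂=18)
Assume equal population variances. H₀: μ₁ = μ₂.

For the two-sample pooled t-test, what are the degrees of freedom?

df = n₁ + n₂ − 2 = 10 + 18 − 2 = 26

degrees of freedom = 26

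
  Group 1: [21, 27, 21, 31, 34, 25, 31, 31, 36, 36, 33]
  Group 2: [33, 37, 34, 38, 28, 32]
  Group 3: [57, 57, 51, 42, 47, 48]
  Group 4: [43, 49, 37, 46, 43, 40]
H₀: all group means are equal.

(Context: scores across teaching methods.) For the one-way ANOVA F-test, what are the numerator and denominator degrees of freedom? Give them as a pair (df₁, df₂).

degrees of freedom = [3, 25]

k = 4 groups, N = 29 total
df = (k−1, N−k) = (4−1, 29−4) = (3, 25)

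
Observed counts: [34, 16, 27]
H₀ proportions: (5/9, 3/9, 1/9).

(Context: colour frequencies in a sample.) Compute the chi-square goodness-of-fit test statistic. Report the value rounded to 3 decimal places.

test statistic = 45.205

n = 77; E_i = n·p_i = [42.78, 25.67, 8.56]
χ² = (34−42.78)²/42.78 + (16−25.67)²/25.67 + (27−8.56)²/8.56 = 45.2052
df = 2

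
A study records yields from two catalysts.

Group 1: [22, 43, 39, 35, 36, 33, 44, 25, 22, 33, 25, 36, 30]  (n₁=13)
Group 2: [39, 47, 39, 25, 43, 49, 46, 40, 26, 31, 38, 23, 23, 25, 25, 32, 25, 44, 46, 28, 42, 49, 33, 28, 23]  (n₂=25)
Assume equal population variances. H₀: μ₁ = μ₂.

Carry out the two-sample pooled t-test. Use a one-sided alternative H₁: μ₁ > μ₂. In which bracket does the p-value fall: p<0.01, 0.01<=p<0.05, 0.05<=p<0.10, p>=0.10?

p-value bracket: p>=0.10

x̄₁=32.538, s₁=7.389, n₁=13
x̄₂=34.760, s₂=9.302, n₂=25
s_p² = [12·7.389² + 24·9.302²]/36 = 75.8831
SE = √(s_p²·(1/13+1/25)) = 2.9787
t = (32.538−34.760)/2.9787 = -0.7458
df = 36
p-value (one-sided, H₁ greater) = 0.76969
→ bracket: p>=0.10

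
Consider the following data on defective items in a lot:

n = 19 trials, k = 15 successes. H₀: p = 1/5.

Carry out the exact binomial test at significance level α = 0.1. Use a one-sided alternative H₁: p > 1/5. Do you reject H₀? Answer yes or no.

reject H₀: yes

Exact binomial: n=19, k=15, p₀=1/5=0.2000
P(X≥15) from Σ C(n,i)·p₀^i·(1−p₀)^(n−i)
p-value (one-sided, H₁ greater) = 0.00000
At α=0.1: p < α → reject H₀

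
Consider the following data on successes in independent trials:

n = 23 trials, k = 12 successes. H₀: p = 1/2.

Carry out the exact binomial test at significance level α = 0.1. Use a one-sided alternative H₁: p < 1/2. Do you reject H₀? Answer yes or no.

Exact binomial: n=23, k=12, p₀=1/2=0.5000
P(X≤12) from Σ C(n,i)·p₀^i·(1−p₀)^(n−i)
p-value (one-sided, H₁ less) = 0.66118
At α=0.1: p ≥ α → fail to reject H₀

reject H₀: no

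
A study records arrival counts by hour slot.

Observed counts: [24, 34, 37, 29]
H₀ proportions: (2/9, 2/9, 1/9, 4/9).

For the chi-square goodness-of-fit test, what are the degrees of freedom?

degrees of freedom = 3

df = k − 1 = 4 − 1 = 3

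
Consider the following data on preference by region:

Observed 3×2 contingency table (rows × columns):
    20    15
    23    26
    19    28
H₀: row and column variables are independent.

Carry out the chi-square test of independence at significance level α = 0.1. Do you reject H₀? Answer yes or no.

Row totals [35, 49, 47], col totals [62, 69], n=131
χ² = (20−16.56)²/16.56 + (15−18.44)²/18.44 + (23−23.19)²/23.19 + (26−25.81)²/25.81 + (19−22.24)²/22.24 + (28−24.76)²/24.76 = 2.2538
df = 2
p-value (upper-tail) = 0.32404
At α=0.1: p ≥ α → fail to reject H₀

reject H₀: no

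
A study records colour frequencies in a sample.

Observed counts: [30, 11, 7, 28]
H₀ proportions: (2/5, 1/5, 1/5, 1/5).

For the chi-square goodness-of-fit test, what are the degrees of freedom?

df = k − 1 = 4 − 1 = 3

degrees of freedom = 3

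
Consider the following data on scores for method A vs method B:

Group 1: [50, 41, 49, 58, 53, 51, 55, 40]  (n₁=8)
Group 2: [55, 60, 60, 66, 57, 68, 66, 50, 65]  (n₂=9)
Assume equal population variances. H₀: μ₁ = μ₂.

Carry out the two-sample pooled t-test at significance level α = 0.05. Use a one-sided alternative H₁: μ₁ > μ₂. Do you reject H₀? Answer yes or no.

x̄₁=49.625, s₁=6.323, n₁=8
x̄₂=60.778, s₂=6.016, n₂=9
s_p² = [7·6.323² + 8·6.016²]/15 = 37.9620
SE = √(s_p²·(1/8+1/9)) = 2.9939
t = (49.625−60.778)/2.9939 = -3.7252
df = 15
p-value (one-sided, H₁ greater) = 0.99898
At α=0.05: p ≥ α → fail to reject H₀

reject H₀: no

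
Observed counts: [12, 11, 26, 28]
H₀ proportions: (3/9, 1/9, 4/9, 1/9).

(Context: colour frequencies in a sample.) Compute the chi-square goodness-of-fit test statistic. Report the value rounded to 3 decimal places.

n = 77; E_i = n·p_i = [25.67, 8.56, 34.22, 8.56]
χ² = (12−25.67)²/25.67 + (11−8.56)²/8.56 + (26−34.22)²/34.22 + (28−8.56)²/8.56 = 54.1429
df = 3

test statistic = 54.143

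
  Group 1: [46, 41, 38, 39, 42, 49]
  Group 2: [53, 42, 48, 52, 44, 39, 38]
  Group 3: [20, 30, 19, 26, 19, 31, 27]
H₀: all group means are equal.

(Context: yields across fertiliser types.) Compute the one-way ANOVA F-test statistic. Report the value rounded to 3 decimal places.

test statistic = 31.352

Group means [42.50, 45.14, 24.57], grand mean 37.150
SSB = Σnᵢ(x̄ᵢ−x̄)² = 1726.479; SSW = ΣΣ(x−x̄ᵢ)² = 468.071
MSB = 1726.479/2 = 863.2393; MSW = 468.071/17 = 27.5336
F = MSB/MSW = 31.3522
df = (2, 17)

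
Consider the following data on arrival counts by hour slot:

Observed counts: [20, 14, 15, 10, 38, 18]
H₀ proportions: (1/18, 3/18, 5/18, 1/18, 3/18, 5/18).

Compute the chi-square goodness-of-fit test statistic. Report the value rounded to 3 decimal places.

n = 115; E_i = n·p_i = [6.39, 19.17, 31.94, 6.39, 19.17, 31.94]
χ² = (20−6.39)²/6.39 + (14−19.17)²/19.17 + (15−31.94)²/31.94 + (10−6.39)²/6.39 + (38−19.17)²/19.17 + (18−31.94)²/31.94 = 66.0122
df = 5

test statistic = 66.012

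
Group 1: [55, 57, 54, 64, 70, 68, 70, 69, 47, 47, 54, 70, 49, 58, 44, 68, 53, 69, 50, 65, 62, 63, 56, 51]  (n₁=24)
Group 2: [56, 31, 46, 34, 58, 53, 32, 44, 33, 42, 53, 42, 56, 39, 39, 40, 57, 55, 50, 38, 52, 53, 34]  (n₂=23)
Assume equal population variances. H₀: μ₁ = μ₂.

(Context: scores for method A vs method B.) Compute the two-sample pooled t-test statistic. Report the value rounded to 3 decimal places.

x̄₁=58.875, s₁=8.558, n₁=24
x̄₂=45.087, s₂=9.140, n₂=23
s_p² = [23·8.558² + 22·9.140²]/45 = 78.2767
SE = √(s_p²·(1/24+1/23)) = 2.5816
t = (58.875−45.087)/2.5816 = 5.3408
df = 45

test statistic = 5.341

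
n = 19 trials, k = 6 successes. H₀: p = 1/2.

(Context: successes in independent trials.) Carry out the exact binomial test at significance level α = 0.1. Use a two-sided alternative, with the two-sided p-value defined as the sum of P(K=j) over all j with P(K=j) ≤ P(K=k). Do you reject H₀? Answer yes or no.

reject H₀: no

Exact binomial: n=19, k=6, p₀=1/2=0.5000
P(X=j) = C(n,j)·p₀^j·(1−p₀)^(n−j); p = Σ P(X=j) over j with P(X=j) ≤ P(X=6)
p-value (two-sided) = 0.16707
At α=0.1: p ≥ α → fail to reject H₀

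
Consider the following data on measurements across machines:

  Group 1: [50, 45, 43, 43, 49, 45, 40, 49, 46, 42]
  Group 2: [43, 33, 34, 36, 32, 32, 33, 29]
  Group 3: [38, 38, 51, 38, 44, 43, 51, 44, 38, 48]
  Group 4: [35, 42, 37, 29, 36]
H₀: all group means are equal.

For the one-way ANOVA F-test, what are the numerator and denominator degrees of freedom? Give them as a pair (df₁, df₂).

degrees of freedom = [3, 29]

k = 4 groups, N = 33 total
df = (k−1, N−k) = (4−1, 33−4) = (3, 29)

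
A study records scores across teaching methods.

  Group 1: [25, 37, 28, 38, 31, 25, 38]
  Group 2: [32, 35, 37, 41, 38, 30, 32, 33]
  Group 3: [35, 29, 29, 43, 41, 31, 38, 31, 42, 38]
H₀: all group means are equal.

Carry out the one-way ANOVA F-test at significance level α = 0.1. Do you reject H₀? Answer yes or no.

Group means [31.71, 34.75, 35.70], grand mean 34.280
SSB = Σnᵢ(x̄ᵢ−x̄)² = 68.011; SSW = ΣΣ(x−x̄ᵢ)² = 573.029
MSB = 68.011/2 = 34.0057; MSW = 573.029/22 = 26.0468
F = MSB/MSW = 1.3056
df = (2, 22)
p-value (upper-tail) = 0.29121
At α=0.1: p ≥ α → fail to reject H₀

reject H₀: no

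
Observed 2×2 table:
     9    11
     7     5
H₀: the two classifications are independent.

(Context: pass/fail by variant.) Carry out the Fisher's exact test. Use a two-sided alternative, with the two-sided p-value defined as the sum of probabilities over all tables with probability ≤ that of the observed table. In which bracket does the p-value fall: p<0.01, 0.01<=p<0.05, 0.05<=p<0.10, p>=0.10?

p-value bracket: p>=0.10

Margins: r₁=20, r₂=12, c₁=16, c₂=16, n=32
p_obs = C(20,9)·C(12,7)/C(32,16); sum pmf over tables with pmf ≤ p_obs
p-value (two-sided) = 0.71599
→ bracket: p>=0.10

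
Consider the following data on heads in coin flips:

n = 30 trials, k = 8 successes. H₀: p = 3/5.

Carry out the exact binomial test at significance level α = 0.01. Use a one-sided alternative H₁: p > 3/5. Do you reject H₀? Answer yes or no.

reject H₀: no

Exact binomial: n=30, k=8, p₀=3/5=0.6000
P(X≥8) from Σ C(n,i)·p₀^i·(1−p₀)^(n−i)
p-value (one-sided, H₁ greater) = 0.99995
At α=0.01: p ≥ α → fail to reject H₀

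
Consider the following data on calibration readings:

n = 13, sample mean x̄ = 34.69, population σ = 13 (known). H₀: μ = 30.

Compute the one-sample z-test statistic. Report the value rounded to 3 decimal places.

SE = σ/√n = 13/√13 = 3.6056
z = (x̄−μ₀)/SE = (34.69−30)/3.6056 = 1.3008

test statistic = 1.301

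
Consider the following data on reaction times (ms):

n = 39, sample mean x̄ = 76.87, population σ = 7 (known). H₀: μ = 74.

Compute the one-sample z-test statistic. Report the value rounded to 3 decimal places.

SE = σ/√n = 7/√39 = 1.1209
z = (x̄−μ₀)/SE = (76.87−74)/1.1209 = 2.5604

test statistic = 2.560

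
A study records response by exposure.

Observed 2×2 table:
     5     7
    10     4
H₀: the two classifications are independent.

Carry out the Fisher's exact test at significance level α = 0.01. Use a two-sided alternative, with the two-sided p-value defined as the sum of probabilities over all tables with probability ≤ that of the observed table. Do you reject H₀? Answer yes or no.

reject H₀: no

Margins: r₁=12, r₂=14, c₁=15, c₂=11, n=26
p_obs = C(12,5)·C(14,10)/C(26,15); sum pmf over tables with pmf ≤ p_obs
p-value (two-sided) = 0.23286
At α=0.01: p ≥ α → fail to reject H₀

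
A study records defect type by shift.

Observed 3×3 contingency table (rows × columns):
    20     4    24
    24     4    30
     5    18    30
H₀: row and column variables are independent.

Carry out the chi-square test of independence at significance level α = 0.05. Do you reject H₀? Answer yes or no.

reject H₀: yes

Row totals [48, 58, 53], col totals [49, 26, 84], n=159
χ² = (20−14.79)²/14.79 + (4−7.85)²/7.85 + (24−25.36)²/25.36 + (24−17.87)²/17.87 + (4−9.48)²/9.48 + (30−30.64)²/30.64 + (5−16.33)²/16.33 + (18−8.67)²/8.67 + (30−28.00)²/28.00 = 27.1358
df = 4
p-value (upper-tail) = 0.00002
At α=0.05: p < α → reject H₀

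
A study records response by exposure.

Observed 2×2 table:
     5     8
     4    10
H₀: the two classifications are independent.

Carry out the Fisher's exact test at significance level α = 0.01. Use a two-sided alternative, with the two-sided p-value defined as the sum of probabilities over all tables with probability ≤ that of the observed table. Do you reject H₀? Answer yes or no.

reject H₀: no

Margins: r₁=13, r₂=14, c₁=9, c₂=18, n=27
p_obs = C(13,5)·C(14,4)/C(27,9); sum pmf over tables with pmf ≤ p_obs
p-value (two-sided) = 0.69458
At α=0.01: p ≥ α → fail to reject H₀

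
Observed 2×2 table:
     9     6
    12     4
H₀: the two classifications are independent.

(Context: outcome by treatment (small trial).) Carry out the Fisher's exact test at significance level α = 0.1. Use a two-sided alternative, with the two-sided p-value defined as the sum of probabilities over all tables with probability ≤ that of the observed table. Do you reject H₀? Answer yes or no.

reject H₀: no

Margins: r₁=15, r₂=16, c₁=21, c₂=10, n=31
p_obs = C(15,9)·C(16,12)/C(31,21); sum pmf over tables with pmf ≤ p_obs
p-value (two-sided) = 0.45779
At α=0.1: p ≥ α → fail to reject H₀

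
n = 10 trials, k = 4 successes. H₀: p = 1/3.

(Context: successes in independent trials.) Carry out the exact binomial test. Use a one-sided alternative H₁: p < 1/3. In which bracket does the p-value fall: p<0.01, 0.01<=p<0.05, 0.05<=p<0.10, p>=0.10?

p-value bracket: p>=0.10

Exact binomial: n=10, k=4, p₀=1/3=0.3333
P(X≤4) from Σ C(n,i)·p₀^i·(1−p₀)^(n−i)
p-value (one-sided, H₁ less) = 0.78687
→ bracket: p>=0.10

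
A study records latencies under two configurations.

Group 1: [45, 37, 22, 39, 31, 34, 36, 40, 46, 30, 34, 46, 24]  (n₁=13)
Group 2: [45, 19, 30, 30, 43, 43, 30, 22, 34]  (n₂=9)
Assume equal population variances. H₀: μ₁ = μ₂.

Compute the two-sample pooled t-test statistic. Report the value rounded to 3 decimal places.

x̄₁=35.692, s₁=7.718, n₁=13
x̄₂=32.889, s₂=9.280, n₂=9
s_p² = [12·7.718² + 8·9.280²]/20 = 70.1829
SE = √(s_p²·(1/13+1/9)) = 3.6327
t = (35.692−32.889)/3.6327 = 0.7717
df = 20

test statistic = 0.772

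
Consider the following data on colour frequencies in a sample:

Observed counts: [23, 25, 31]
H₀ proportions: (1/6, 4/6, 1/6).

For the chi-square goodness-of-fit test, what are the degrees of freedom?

degrees of freedom = 2

df = k − 1 = 3 − 1 = 2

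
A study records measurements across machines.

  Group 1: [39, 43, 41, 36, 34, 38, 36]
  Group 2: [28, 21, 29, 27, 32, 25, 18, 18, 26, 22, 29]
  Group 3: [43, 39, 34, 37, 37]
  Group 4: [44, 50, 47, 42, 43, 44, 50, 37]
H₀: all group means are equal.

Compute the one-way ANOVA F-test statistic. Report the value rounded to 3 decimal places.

test statistic = 38.859

Group means [38.14, 25.00, 38.00, 44.62], grand mean 35.129
SSB = Σnᵢ(x̄ᵢ−x̄)² = 1954.752; SSW = ΣΣ(x−x̄ᵢ)² = 452.732
MSB = 1954.752/3 = 651.5839; MSW = 452.732/27 = 16.7679
F = MSB/MSW = 38.8591
df = (3, 27)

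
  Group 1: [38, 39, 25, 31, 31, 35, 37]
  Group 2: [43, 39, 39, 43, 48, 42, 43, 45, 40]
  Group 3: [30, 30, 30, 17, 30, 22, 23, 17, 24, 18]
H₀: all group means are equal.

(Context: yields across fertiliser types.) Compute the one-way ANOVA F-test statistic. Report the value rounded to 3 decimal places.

test statistic = 36.723

Group means [33.71, 42.44, 24.10], grand mean 33.038
SSB = Σnᵢ(x̄ᵢ−x̄)² = 1598.411; SSW = ΣΣ(x−x̄ᵢ)² = 500.551
MSB = 1598.411/2 = 799.2054; MSW = 500.551/23 = 21.7631
F = MSB/MSW = 36.7230
df = (2, 23)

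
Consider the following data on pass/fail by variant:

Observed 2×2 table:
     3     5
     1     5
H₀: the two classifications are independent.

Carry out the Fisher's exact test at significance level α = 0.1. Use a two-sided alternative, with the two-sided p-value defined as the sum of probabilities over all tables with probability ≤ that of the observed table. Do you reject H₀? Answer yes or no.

Margins: r₁=8, r₂=6, c₁=4, c₂=10, n=14
p_obs = C(8,3)·C(6,1)/C(14,4); sum pmf over tables with pmf ≤ p_obs
p-value (two-sided) = 0.58042
At α=0.1: p ≥ α → fail to reject H₀

reject H₀: no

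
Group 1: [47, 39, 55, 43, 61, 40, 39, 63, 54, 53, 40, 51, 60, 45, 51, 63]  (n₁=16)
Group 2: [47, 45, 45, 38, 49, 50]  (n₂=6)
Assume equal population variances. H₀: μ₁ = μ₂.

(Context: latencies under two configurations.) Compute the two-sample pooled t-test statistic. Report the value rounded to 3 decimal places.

x̄₁=50.250, s₁=8.699, n₁=16
x̄₂=45.667, s₂=4.274, n₂=6
s_p² = [15·8.699² + 5·4.274²]/20 = 61.3167
SE = √(s_p²·(1/16+1/6)) = 3.7486
t = (50.250−45.667)/3.7486 = 1.2227
df = 20

test statistic = 1.223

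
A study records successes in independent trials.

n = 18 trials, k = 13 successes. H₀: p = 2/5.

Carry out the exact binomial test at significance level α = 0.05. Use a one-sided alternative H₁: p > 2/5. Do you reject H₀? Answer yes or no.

Exact binomial: n=18, k=13, p₀=2/5=0.4000
P(X≥13) from Σ C(n,i)·p₀^i·(1−p₀)^(n−i)
p-value (one-sided, H₁ greater) = 0.00575
At α=0.05: p < α → reject H₀

reject H₀: yes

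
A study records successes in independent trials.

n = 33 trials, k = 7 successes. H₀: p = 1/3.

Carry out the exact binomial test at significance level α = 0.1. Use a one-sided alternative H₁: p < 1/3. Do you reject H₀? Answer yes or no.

reject H₀: yes

Exact binomial: n=33, k=7, p₀=1/3=0.3333
P(X≤7) from Σ C(n,i)·p₀^i·(1−p₀)^(n−i)
p-value (one-sided, H₁ less) = 0.09501
At α=0.1: p < α → reject H₀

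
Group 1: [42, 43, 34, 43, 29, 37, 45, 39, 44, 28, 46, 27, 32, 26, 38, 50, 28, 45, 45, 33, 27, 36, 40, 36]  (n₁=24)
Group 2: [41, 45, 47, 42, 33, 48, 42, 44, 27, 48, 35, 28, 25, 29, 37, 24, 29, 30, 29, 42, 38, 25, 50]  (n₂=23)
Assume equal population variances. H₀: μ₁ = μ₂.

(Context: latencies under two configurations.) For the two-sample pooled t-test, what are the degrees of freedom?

df = n₁ + n₂ − 2 = 24 + 23 − 2 = 45

degrees of freedom = 45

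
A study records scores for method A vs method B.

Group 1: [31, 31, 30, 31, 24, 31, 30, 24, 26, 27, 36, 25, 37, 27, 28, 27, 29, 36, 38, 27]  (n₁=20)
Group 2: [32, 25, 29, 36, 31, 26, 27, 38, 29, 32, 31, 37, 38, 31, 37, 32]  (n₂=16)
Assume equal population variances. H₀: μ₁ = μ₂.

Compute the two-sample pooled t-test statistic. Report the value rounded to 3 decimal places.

x̄₁=29.750, s₁=4.241, n₁=20
x̄₂=31.938, s₂=4.234, n₂=16
s_p² = [19·4.241² + 15·4.234²]/34 = 17.9614
SE = √(s_p²·(1/20+1/16)) = 1.4215
t = (29.750−31.938)/1.4215 = -1.5389
df = 34

test statistic = -1.539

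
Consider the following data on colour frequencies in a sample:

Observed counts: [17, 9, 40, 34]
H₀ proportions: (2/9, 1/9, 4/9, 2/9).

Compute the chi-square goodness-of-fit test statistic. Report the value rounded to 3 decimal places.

n = 100; E_i = n·p_i = [22.22, 11.11, 44.44, 22.22]
χ² = (17−22.22)²/22.22 + (9−11.11)²/11.11 + (40−44.44)²/44.44 + (34−22.22)²/22.22 = 8.3150
df = 3

test statistic = 8.315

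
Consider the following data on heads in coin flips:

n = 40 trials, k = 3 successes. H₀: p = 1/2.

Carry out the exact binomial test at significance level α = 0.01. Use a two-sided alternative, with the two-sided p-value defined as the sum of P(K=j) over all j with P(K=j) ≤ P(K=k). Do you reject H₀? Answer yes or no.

Exact binomial: n=40, k=3, p₀=1/2=0.5000
P(X=j) = C(n,j)·p₀^j·(1−p₀)^(n−j); p = Σ P(X=j) over j with P(X=j) ≤ P(X=3)
p-value (two-sided) = 0.00000
At α=0.01: p < α → reject H₀

reject H₀: yes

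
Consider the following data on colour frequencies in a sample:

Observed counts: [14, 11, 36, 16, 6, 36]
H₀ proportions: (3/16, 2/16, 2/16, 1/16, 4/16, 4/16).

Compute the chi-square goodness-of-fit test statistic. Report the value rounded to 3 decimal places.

n = 119; E_i = n·p_i = [22.31, 14.88, 14.88, 7.44, 29.75, 29.75]
χ² = (14−22.31)²/22.31 + (11−14.88)²/14.88 + (36−14.88)²/14.88 + (16−7.44)²/7.44 + (6−29.75)²/29.75 + (36−29.75)²/29.75 = 64.2381
df = 5

test statistic = 64.238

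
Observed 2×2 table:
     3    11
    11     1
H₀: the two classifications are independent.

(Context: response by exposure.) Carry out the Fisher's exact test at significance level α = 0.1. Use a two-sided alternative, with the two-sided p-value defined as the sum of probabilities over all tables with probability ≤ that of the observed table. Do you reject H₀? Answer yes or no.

reject H₀: yes

Margins: r₁=14, r₂=12, c₁=14, c₂=12, n=26
p_obs = C(14,3)·C(12,11)/C(26,14); sum pmf over tables with pmf ≤ p_obs
p-value (two-sided) = 0.00048
At α=0.1: p < α → reject H₀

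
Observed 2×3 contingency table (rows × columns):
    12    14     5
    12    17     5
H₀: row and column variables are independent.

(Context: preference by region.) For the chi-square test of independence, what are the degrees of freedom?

degrees of freedom = 2

df = (r−1)(c−1) = (2−1)·(3−1) = 2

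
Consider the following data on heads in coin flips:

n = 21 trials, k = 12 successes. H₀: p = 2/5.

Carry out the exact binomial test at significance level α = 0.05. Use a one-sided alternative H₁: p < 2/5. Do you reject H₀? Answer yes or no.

reject H₀: no

Exact binomial: n=21, k=12, p₀=2/5=0.4000
P(X≤12) from Σ C(n,i)·p₀^i·(1−p₀)^(n−i)
p-value (one-sided, H₁ less) = 0.96477
At α=0.05: p ≥ α → fail to reject H₀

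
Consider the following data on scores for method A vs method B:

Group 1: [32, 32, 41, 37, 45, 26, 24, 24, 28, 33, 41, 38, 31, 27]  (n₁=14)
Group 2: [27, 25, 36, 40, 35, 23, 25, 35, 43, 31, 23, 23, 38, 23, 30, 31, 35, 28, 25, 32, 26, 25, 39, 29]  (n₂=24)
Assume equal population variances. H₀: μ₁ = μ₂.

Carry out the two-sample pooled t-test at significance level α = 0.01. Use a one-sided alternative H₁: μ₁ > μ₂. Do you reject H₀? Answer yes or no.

x̄₁=32.786, s₁=6.739, n₁=14
x̄₂=30.292, s₂=6.097, n₂=24
s_p² = [13·6.739² + 23·6.097²]/36 = 40.1477
SE = √(s_p²·(1/14+1/24)) = 2.1308
t = (32.786−30.292)/2.1308 = 1.1704
df = 36
p-value (one-sided, H₁ greater) = 0.12476
At α=0.01: p ≥ α → fail to reject H₀

reject H₀: no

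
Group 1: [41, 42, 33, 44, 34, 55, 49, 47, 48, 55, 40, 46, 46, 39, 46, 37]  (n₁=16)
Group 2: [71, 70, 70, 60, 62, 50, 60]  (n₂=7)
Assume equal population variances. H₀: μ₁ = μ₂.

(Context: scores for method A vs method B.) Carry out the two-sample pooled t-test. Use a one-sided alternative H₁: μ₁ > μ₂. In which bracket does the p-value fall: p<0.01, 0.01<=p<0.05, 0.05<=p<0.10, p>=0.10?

p-value bracket: p>=0.10

x̄₁=43.875, s₁=6.469, n₁=16
x̄₂=63.286, s₂=7.631, n₂=7
s_p² = [15·6.469² + 6·7.631²]/21 = 46.5323
SE = √(s_p²·(1/16+1/7)) = 3.0912
t = (43.875−63.286)/3.0912 = -6.2793
df = 21
p-value (one-sided, H₁ greater) = 1.00000
→ bracket: p>=0.10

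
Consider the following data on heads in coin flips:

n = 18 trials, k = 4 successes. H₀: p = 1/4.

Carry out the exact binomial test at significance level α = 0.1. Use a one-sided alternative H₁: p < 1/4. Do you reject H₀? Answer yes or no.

Exact binomial: n=18, k=4, p₀=1/4=0.2500
P(X≤4) from Σ C(n,i)·p₀^i·(1−p₀)^(n−i)
p-value (one-sided, H₁ less) = 0.51867
At α=0.1: p ≥ α → fail to reject H₀

reject H₀: no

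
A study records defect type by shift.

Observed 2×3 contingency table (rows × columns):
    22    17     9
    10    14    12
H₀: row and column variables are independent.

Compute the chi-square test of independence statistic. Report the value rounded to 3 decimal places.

test statistic = 3.578

Row totals [48, 36], col totals [32, 31, 21], n=84
χ² = (22−18.29)²/18.29 + (17−17.71)²/17.71 + (9−12.00)²/12.00 + (10−13.71)²/13.71 + (14−13.29)²/13.29 + (12−9.00)²/9.00 = 3.5776
df = 2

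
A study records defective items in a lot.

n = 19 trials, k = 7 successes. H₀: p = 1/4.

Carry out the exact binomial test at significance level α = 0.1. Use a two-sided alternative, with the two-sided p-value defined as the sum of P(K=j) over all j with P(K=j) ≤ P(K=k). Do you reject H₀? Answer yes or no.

Exact binomial: n=19, k=7, p₀=1/4=0.2500
P(X=j) = C(n,j)·p₀^j·(1−p₀)^(n−j); p = Σ P(X=j) over j with P(X=j) ≤ P(X=7)
p-value (two-sided) = 0.28622
At α=0.1: p ≥ α → fail to reject H₀

reject H₀: no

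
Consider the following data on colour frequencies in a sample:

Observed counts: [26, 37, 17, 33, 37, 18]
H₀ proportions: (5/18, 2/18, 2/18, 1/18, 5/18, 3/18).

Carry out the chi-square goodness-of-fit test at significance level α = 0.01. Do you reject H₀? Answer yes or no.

reject H₀: yes

n = 168; E_i = n·p_i = [46.67, 18.67, 18.67, 9.33, 46.67, 28.00]
χ² = (26−46.67)²/46.67 + (37−18.67)²/18.67 + (17−18.67)²/18.67 + (33−9.33)²/9.33 + (37−46.67)²/46.67 + (18−28.00)²/28.00 = 92.8929
df = 5
p-value (upper-tail) = 0.00000
At α=0.01: p < α → reject H₀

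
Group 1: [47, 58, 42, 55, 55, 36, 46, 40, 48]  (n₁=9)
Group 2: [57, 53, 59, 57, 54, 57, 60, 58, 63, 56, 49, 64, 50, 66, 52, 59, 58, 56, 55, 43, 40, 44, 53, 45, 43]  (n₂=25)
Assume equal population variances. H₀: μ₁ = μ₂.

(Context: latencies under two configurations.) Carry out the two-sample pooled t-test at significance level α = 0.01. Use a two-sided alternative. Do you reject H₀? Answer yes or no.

x̄₁=47.444, s₁=7.452, n₁=9
x̄₂=54.040, s₂=6.907, n₂=25
s_p² = [8·7.452² + 24·6.907²]/32 = 49.6619
SE = √(s_p²·(1/9+1/25)) = 2.7394
t = (47.444−54.040)/2.7394 = -2.4076
df = 32
p-value (two-sided) = 0.02200
At α=0.01: p ≥ α → fail to reject H₀

reject H₀: no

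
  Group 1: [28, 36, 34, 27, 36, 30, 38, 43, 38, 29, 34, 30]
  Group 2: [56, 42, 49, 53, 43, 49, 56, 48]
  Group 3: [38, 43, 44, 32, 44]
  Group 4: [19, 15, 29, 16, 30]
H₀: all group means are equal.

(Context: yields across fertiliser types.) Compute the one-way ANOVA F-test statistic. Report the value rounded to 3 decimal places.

test statistic = 29.054

Group means [33.58, 49.50, 40.20, 21.80], grand mean 36.967
SSB = Σnᵢ(x̄ᵢ−x̄)² = 2596.450; SSW = ΣΣ(x−x̄ᵢ)² = 774.517
MSB = 2596.450/3 = 865.4833; MSW = 774.517/26 = 29.7891
F = MSB/MSW = 29.0537
df = (3, 26)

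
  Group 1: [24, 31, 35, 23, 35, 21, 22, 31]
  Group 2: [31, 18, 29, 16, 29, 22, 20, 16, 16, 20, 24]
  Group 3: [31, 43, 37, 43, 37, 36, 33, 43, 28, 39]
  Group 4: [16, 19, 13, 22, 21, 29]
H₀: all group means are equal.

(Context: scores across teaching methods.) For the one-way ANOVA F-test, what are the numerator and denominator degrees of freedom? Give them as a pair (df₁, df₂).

k = 4 groups, N = 35 total
df = (k−1, N−k) = (4−1, 35−4) = (3, 31)

degrees of freedom = [3, 31]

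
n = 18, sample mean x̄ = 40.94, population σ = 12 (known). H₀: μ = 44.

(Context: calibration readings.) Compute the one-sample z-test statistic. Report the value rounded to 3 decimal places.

SE = σ/√n = 12/√18 = 2.8284
z = (x̄−μ₀)/SE = (40.94−44)/2.8284 = -1.0819

test statistic = -1.082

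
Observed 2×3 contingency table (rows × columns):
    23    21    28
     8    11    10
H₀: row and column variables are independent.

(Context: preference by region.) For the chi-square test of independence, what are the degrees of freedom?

degrees of freedom = 2

df = (r−1)(c−1) = (2−1)·(3−1) = 2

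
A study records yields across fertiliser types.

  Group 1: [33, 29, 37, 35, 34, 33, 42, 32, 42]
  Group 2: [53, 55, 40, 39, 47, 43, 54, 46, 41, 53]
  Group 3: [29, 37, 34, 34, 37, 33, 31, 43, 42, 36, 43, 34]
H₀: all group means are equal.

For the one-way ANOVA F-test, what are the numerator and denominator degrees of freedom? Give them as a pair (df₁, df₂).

k = 3 groups, N = 31 total
df = (k−1, N−k) = (3−1, 31−3) = (2, 28)

degrees of freedom = [2, 28]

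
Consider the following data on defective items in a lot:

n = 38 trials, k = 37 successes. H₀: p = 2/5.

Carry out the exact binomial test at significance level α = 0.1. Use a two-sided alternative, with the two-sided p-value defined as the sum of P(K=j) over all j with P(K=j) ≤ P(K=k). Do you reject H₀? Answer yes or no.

reject H₀: yes

Exact binomial: n=38, k=37, p₀=2/5=0.4000
P(X=j) = C(n,j)·p₀^j·(1−p₀)^(n−j); p = Σ P(X=j) over j with P(X=j) ≤ P(X=37)
p-value (two-sided) = 0.00000
At α=0.1: p < α → reject H₀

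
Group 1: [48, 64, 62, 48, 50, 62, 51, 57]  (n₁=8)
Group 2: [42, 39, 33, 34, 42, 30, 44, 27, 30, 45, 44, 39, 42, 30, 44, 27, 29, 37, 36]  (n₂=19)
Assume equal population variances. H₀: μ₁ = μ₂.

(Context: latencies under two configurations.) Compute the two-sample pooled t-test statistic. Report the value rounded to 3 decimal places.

x̄₁=55.250, s₁=6.777, n₁=8
x̄₂=36.526, s₂=6.354, n₂=19
s_p² = [7·6.777² + 18·6.354²]/25 = 41.9295
SE = √(s_p²·(1/8+1/19)) = 2.7291
t = (55.250−36.526)/2.7291 = 6.8607
df = 25

test statistic = 6.861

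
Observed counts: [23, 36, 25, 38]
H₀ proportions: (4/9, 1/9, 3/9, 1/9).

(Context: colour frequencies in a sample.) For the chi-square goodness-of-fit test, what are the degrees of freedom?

degrees of freedom = 3

df = k − 1 = 4 − 1 = 3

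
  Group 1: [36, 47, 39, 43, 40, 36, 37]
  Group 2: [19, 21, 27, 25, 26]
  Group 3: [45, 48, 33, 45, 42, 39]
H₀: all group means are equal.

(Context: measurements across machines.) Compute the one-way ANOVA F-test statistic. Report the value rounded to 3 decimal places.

test statistic = 27.906

Group means [39.71, 23.60, 42.00], grand mean 36.000
SSB = Σnᵢ(x̄ᵢ−x̄)² = 1081.371; SSW = ΣΣ(x−x̄ᵢ)² = 290.629
MSB = 1081.371/2 = 540.6857; MSW = 290.629/15 = 19.3752
F = MSB/MSW = 27.9060
df = (2, 15)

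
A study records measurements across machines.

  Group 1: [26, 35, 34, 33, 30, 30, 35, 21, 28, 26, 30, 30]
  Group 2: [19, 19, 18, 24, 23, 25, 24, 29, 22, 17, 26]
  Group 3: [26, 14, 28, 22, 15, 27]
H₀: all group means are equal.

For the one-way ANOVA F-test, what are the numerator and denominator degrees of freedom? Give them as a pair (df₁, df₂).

degrees of freedom = [2, 26]

k = 3 groups, N = 29 total
df = (k−1, N−k) = (3−1, 29−3) = (2, 26)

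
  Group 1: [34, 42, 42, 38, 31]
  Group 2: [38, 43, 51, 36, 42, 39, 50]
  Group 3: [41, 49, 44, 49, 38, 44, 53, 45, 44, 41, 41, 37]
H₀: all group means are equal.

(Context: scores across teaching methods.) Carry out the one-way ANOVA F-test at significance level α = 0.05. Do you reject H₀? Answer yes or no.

reject H₀: no

Group means [37.40, 42.71, 43.83], grand mean 42.167
SSB = Σnᵢ(x̄ᵢ−x̄)² = 149.038; SSW = ΣΣ(x−x̄ᵢ)² = 542.295
MSB = 149.038/2 = 74.5190; MSW = 542.295/21 = 25.8236
F = MSB/MSW = 2.8857
df = (2, 21)
p-value (upper-tail) = 0.07812
At α=0.05: p ≥ α → fail to reject H₀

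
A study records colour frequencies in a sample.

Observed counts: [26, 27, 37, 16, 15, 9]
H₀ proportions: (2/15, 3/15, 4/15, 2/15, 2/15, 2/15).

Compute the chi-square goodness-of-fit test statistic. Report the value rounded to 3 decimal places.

n = 130; E_i = n·p_i = [17.33, 26.00, 34.67, 17.33, 17.33, 17.33]
χ² = (26−17.33)²/17.33 + (27−26.00)²/26.00 + (37−34.67)²/34.67 + (16−17.33)²/17.33 + (15−17.33)²/17.33 + (9−17.33)²/17.33 = 8.9519
df = 5

test statistic = 8.952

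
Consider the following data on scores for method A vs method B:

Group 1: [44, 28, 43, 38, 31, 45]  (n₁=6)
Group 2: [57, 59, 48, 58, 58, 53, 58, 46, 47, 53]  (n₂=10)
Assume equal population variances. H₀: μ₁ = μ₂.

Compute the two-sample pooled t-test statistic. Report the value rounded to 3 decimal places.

test statistic = -5.080

x̄₁=38.167, s₁=7.195, n₁=6
x̄₂=53.700, s₂=5.078, n₂=10
s_p² = [5·7.195² + 9·5.078²]/14 = 35.0667
SE = √(s_p²·(1/6+1/10)) = 3.0580
t = (38.167−53.700)/3.0580 = -5.0796
df = 14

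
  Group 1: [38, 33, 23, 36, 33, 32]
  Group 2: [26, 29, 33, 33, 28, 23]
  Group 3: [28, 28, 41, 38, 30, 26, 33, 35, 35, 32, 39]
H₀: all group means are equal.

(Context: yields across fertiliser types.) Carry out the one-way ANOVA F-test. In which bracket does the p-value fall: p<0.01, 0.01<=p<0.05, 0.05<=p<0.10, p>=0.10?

Group means [32.50, 28.67, 33.18], grand mean 31.826
SSB = Σnᵢ(x̄ᵢ−x̄)² = 82.835; SSW = ΣΣ(x−x̄ᵢ)² = 452.470
MSB = 82.835/2 = 41.4173; MSW = 452.470/20 = 22.6235
F = MSB/MSW = 1.8307
df = (2, 20)
p-value (upper-tail) = 0.18616
→ bracket: p>=0.10

p-value bracket: p>=0.10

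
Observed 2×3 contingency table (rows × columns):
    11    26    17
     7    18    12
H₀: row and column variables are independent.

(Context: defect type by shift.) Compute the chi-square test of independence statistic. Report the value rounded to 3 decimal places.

Row totals [54, 37], col totals [18, 44, 29], n=91
χ² = (11−10.68)²/10.68 + (26−26.11)²/26.11 + (17−17.21)²/17.21 + (7−7.32)²/7.32 + (18−17.89)²/17.89 + (12−11.79)²/11.79 = 0.0308
df = 2

test statistic = 0.031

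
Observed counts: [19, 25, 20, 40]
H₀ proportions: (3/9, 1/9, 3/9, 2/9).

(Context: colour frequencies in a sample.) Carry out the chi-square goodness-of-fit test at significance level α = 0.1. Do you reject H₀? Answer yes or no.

reject H₀: yes

n = 104; E_i = n·p_i = [34.67, 11.56, 34.67, 23.11]
χ² = (19−34.67)²/34.67 + (25−11.56)²/11.56 + (20−34.67)²/34.67 + (40−23.11)²/23.11 = 41.2692
df = 3
p-value (upper-tail) = 0.00000
At α=0.1: p < α → reject H₀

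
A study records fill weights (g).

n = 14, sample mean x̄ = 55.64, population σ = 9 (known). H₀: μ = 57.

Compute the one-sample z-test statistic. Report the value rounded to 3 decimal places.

SE = σ/√n = 9/√14 = 2.4054
z = (x̄−μ₀)/SE = (55.64−57)/2.4054 = -0.5654

test statistic = -0.565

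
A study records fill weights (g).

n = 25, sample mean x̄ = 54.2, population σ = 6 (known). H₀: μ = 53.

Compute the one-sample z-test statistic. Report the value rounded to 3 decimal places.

test statistic = 1.000

SE = σ/√n = 6/√25 = 1.2000
z = (x̄−μ₀)/SE = (54.2−53)/1.2000 = 1.0000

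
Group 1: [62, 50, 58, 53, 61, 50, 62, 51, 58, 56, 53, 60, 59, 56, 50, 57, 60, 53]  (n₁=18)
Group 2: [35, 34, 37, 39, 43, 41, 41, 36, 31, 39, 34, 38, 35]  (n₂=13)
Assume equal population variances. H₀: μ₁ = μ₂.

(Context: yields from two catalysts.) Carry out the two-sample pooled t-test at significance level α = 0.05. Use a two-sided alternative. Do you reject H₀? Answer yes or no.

reject H₀: yes

x̄₁=56.056, s₁=4.249, n₁=18
x̄₂=37.154, s₂=3.412, n₂=13
s_p² = [17·4.249² + 12·3.412²]/29 = 15.4013
SE = √(s_p²·(1/18+1/13)) = 1.4284
t = (56.056−37.154)/1.4284 = 13.2327
df = 29
p-value (two-sided) = 0.00000
At α=0.05: p < α → reject H₀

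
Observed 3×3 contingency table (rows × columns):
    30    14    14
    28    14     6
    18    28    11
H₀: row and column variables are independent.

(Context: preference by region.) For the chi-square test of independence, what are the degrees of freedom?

df = (r−1)(c−1) = (3−1)·(3−1) = 4

degrees of freedom = 4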